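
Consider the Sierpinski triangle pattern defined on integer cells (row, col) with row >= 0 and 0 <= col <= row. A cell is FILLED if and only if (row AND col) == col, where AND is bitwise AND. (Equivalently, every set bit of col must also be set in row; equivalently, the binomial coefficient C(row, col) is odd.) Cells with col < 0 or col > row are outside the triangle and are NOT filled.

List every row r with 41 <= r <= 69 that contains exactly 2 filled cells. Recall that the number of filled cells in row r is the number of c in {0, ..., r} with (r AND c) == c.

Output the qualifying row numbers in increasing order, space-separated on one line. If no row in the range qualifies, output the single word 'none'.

Answer: 64

Derivation:
Row r has 2^popcount(r) filled cells, so we need popcount(r) = log2(2) = 1.
Scan r = 41..69 and keep those with exactly 1 one-bits:
r=41=101001 popcount=3 -> skip
r=42=101010 popcount=3 -> skip
r=43=101011 popcount=4 -> skip
r=44=101100 popcount=3 -> skip
r=45=101101 popcount=4 -> skip
r=46=101110 popcount=4 -> skip
r=47=101111 popcount=5 -> skip
r=48=110000 popcount=2 -> skip
r=49=110001 popcount=3 -> skip
r=50=110010 popcount=3 -> skip
r=51=110011 popcount=4 -> skip
r=52=110100 popcount=3 -> skip
r=53=110101 popcount=4 -> skip
r=54=110110 popcount=4 -> skip
r=55=110111 popcount=5 -> skip
r=56=111000 popcount=3 -> skip
r=57=111001 popcount=4 -> skip
r=58=111010 popcount=4 -> skip
r=59=111011 popcount=5 -> skip
r=60=111100 popcount=4 -> skip
r=61=111101 popcount=5 -> skip
r=62=111110 popcount=5 -> skip
r=63=111111 popcount=6 -> skip
r=64=1000000 popcount=1 -> KEEP
r=65=1000001 popcount=2 -> skip
r=66=1000010 popcount=2 -> skip
r=67=1000011 popcount=3 -> skip
r=68=1000100 popcount=2 -> skip
r=69=1000101 popcount=3 -> skip
Kept rows: 64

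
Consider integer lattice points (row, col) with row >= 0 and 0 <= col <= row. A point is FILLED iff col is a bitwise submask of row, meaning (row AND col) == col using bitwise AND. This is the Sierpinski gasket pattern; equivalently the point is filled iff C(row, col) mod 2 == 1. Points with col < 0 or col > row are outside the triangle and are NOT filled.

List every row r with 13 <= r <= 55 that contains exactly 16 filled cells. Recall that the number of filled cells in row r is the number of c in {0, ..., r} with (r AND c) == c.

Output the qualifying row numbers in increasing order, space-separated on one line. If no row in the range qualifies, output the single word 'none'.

Row r has 2^popcount(r) filled cells, so we need popcount(r) = log2(16) = 4.
Scan r = 13..55 and keep those with exactly 4 one-bits:
r=13=1101 popcount=3 -> skip
r=14=1110 popcount=3 -> skip
r=15=1111 popcount=4 -> KEEP
r=16=10000 popcount=1 -> skip
r=17=10001 popcount=2 -> skip
r=18=10010 popcount=2 -> skip
r=19=10011 popcount=3 -> skip
r=20=10100 popcount=2 -> skip
r=21=10101 popcount=3 -> skip
r=22=10110 popcount=3 -> skip
r=23=10111 popcount=4 -> KEEP
r=24=11000 popcount=2 -> skip
r=25=11001 popcount=3 -> skip
r=26=11010 popcount=3 -> skip
r=27=11011 popcount=4 -> KEEP
r=28=11100 popcount=3 -> skip
r=29=11101 popcount=4 -> KEEP
r=30=11110 popcount=4 -> KEEP
r=31=11111 popcount=5 -> skip
r=32=100000 popcount=1 -> skip
r=33=100001 popcount=2 -> skip
r=34=100010 popcount=2 -> skip
r=35=100011 popcount=3 -> skip
r=36=100100 popcount=2 -> skip
r=37=100101 popcount=3 -> skip
r=38=100110 popcount=3 -> skip
r=39=100111 popcount=4 -> KEEP
r=40=101000 popcount=2 -> skip
r=41=101001 popcount=3 -> skip
r=42=101010 popcount=3 -> skip
r=43=101011 popcount=4 -> KEEP
r=44=101100 popcount=3 -> skip
r=45=101101 popcount=4 -> KEEP
r=46=101110 popcount=4 -> KEEP
r=47=101111 popcount=5 -> skip
r=48=110000 popcount=2 -> skip
r=49=110001 popcount=3 -> skip
r=50=110010 popcount=3 -> skip
r=51=110011 popcount=4 -> KEEP
r=52=110100 popcount=3 -> skip
r=53=110101 popcount=4 -> KEEP
r=54=110110 popcount=4 -> KEEP
r=55=110111 popcount=5 -> skip
Kept rows: 15 23 27 29 30 39 43 45 46 51 53 54

Answer: 15 23 27 29 30 39 43 45 46 51 53 54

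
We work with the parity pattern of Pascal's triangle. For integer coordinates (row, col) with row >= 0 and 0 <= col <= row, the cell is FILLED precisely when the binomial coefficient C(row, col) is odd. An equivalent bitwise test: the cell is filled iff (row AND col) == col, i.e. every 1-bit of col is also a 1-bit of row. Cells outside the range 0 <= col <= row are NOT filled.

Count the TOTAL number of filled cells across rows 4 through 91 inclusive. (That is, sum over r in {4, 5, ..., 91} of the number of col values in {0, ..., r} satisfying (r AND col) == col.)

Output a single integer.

Answer: 1062

Derivation:
r4=100 pc1: +2 =2
r5=101 pc2: +4 =6
r6=110 pc2: +4 =10
r7=111 pc3: +8 =18
r8=1000 pc1: +2 =20
r9=1001 pc2: +4 =24
r10=1010 pc2: +4 =28
r11=1011 pc3: +8 =36
r12=1100 pc2: +4 =40
r13=1101 pc3: +8 =48
r14=1110 pc3: +8 =56
r15=1111 pc4: +16 =72
r16=10000 pc1: +2 =74
r17=10001 pc2: +4 =78
r18=10010 pc2: +4 =82
r19=10011 pc3: +8 =90
r20=10100 pc2: +4 =94
r21=10101 pc3: +8 =102
r22=10110 pc3: +8 =110
r23=10111 pc4: +16 =126
r24=11000 pc2: +4 =130
r25=11001 pc3: +8 =138
r26=11010 pc3: +8 =146
r27=11011 pc4: +16 =162
r28=11100 pc3: +8 =170
r29=11101 pc4: +16 =186
r30=11110 pc4: +16 =202
r31=11111 pc5: +32 =234
r32=100000 pc1: +2 =236
r33=100001 pc2: +4 =240
r34=100010 pc2: +4 =244
r35=100011 pc3: +8 =252
r36=100100 pc2: +4 =256
r37=100101 pc3: +8 =264
r38=100110 pc3: +8 =272
r39=100111 pc4: +16 =288
r40=101000 pc2: +4 =292
r41=101001 pc3: +8 =300
r42=101010 pc3: +8 =308
r43=101011 pc4: +16 =324
r44=101100 pc3: +8 =332
r45=101101 pc4: +16 =348
r46=101110 pc4: +16 =364
r47=101111 pc5: +32 =396
r48=110000 pc2: +4 =400
r49=110001 pc3: +8 =408
r50=110010 pc3: +8 =416
r51=110011 pc4: +16 =432
r52=110100 pc3: +8 =440
r53=110101 pc4: +16 =456
r54=110110 pc4: +16 =472
r55=110111 pc5: +32 =504
r56=111000 pc3: +8 =512
r57=111001 pc4: +16 =528
r58=111010 pc4: +16 =544
r59=111011 pc5: +32 =576
r60=111100 pc4: +16 =592
r61=111101 pc5: +32 =624
r62=111110 pc5: +32 =656
r63=111111 pc6: +64 =720
r64=1000000 pc1: +2 =722
r65=1000001 pc2: +4 =726
r66=1000010 pc2: +4 =730
r67=1000011 pc3: +8 =738
r68=1000100 pc2: +4 =742
r69=1000101 pc3: +8 =750
r70=1000110 pc3: +8 =758
r71=1000111 pc4: +16 =774
r72=1001000 pc2: +4 =778
r73=1001001 pc3: +8 =786
r74=1001010 pc3: +8 =794
r75=1001011 pc4: +16 =810
r76=1001100 pc3: +8 =818
r77=1001101 pc4: +16 =834
r78=1001110 pc4: +16 =850
r79=1001111 pc5: +32 =882
r80=1010000 pc2: +4 =886
r81=1010001 pc3: +8 =894
r82=1010010 pc3: +8 =902
r83=1010011 pc4: +16 =918
r84=1010100 pc3: +8 =926
r85=1010101 pc4: +16 =942
r86=1010110 pc4: +16 =958
r87=1010111 pc5: +32 =990
r88=1011000 pc3: +8 =998
r89=1011001 pc4: +16 =1014
r90=1011010 pc4: +16 =1030
r91=1011011 pc5: +32 =1062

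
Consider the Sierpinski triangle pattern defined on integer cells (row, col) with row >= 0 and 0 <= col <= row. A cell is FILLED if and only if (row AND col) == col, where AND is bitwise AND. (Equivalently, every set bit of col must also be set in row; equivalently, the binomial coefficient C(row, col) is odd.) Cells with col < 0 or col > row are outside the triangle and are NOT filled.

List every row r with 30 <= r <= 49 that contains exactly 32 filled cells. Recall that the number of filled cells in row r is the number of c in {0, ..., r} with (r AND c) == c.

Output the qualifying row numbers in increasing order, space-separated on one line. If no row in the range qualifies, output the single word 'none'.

Answer: 31 47

Derivation:
Row r has 2^popcount(r) filled cells, so we need popcount(r) = log2(32) = 5.
Scan r = 30..49 and keep those with exactly 5 one-bits:
r=30=11110 popcount=4 -> skip
r=31=11111 popcount=5 -> KEEP
r=32=100000 popcount=1 -> skip
r=33=100001 popcount=2 -> skip
r=34=100010 popcount=2 -> skip
r=35=100011 popcount=3 -> skip
r=36=100100 popcount=2 -> skip
r=37=100101 popcount=3 -> skip
r=38=100110 popcount=3 -> skip
r=39=100111 popcount=4 -> skip
r=40=101000 popcount=2 -> skip
r=41=101001 popcount=3 -> skip
r=42=101010 popcount=3 -> skip
r=43=101011 popcount=4 -> skip
r=44=101100 popcount=3 -> skip
r=45=101101 popcount=4 -> skip
r=46=101110 popcount=4 -> skip
r=47=101111 popcount=5 -> KEEP
r=48=110000 popcount=2 -> skip
r=49=110001 popcount=3 -> skip
Kept rows: 31 47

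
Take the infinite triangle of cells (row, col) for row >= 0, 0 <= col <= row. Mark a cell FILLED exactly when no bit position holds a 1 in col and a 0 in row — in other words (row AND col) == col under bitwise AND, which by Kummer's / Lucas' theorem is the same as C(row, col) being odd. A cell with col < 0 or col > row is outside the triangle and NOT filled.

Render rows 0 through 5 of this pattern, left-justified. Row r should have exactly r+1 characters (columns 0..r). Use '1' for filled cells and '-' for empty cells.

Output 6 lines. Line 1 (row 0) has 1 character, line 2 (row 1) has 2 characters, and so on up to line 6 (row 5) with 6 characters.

Answer: 1
11
1-1
1111
1---1
11--11

Derivation:
r0=0: 1
r1=1: 11
r2=10: 1-1
r3=11: 1111
r4=100: 1---1
r5=101: 11--11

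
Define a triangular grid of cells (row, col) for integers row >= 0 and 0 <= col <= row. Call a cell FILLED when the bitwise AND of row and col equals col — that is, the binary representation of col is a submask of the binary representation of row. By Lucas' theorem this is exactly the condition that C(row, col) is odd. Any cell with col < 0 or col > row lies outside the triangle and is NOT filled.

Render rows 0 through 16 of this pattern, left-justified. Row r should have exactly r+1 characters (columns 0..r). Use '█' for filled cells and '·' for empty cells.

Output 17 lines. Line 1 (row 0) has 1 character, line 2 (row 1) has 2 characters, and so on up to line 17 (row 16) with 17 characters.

r0=0: █
r1=1: ██
r2=10: █·█
r3=11: ████
r4=100: █···█
r5=101: ██··██
r6=110: █·█·█·█
r7=111: ████████
r8=1000: █·······█
r9=1001: ██······██
r10=1010: █·█·····█·█
r11=1011: ████····████
r12=1100: █···█···█···█
r13=1101: ██··██··██··██
r14=1110: █·█·█·█·█·█·█·█
r15=1111: ████████████████
r16=10000: █···············█

Answer: █
██
█·█
████
█···█
██··██
█·█·█·█
████████
█·······█
██······██
█·█·····█·█
████····████
█···█···█···█
██··██··██··██
█·█·█·█·█·█·█·█
████████████████
█···············█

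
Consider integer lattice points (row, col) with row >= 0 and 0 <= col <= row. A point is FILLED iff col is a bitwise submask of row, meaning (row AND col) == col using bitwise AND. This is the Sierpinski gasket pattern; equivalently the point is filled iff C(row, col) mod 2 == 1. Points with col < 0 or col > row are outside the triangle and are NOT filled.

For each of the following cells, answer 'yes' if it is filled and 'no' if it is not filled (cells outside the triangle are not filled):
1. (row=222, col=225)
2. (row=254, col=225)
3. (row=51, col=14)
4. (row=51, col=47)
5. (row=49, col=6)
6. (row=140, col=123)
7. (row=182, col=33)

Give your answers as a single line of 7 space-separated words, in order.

(222,225): col outside [0, 222] -> not filled
(254,225): row=0b11111110, col=0b11100001, row AND col = 0b11100000 = 224; 224 != 225 -> empty
(51,14): row=0b110011, col=0b1110, row AND col = 0b10 = 2; 2 != 14 -> empty
(51,47): row=0b110011, col=0b101111, row AND col = 0b100011 = 35; 35 != 47 -> empty
(49,6): row=0b110001, col=0b110, row AND col = 0b0 = 0; 0 != 6 -> empty
(140,123): row=0b10001100, col=0b1111011, row AND col = 0b1000 = 8; 8 != 123 -> empty
(182,33): row=0b10110110, col=0b100001, row AND col = 0b100000 = 32; 32 != 33 -> empty

Answer: no no no no no no no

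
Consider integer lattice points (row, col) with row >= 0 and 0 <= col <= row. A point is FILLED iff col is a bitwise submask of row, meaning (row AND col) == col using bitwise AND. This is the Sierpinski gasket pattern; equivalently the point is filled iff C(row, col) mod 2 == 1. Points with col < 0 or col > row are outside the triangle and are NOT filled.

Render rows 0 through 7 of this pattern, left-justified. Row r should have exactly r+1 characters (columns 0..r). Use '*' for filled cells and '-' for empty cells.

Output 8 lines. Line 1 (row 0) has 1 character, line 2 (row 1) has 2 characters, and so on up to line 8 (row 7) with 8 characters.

r0=0: *
r1=1: **
r2=10: *-*
r3=11: ****
r4=100: *---*
r5=101: **--**
r6=110: *-*-*-*
r7=111: ********

Answer: *
**
*-*
****
*---*
**--**
*-*-*-*
********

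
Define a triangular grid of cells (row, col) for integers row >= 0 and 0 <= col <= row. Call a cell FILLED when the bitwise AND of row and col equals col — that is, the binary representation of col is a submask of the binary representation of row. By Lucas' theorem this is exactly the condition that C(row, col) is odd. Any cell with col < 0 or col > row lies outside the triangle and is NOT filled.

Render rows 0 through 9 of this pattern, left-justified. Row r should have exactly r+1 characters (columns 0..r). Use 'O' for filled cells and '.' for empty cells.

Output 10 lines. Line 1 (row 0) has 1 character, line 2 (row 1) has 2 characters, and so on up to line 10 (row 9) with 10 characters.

r0=0: O
r1=1: OO
r2=10: O.O
r3=11: OOOO
r4=100: O...O
r5=101: OO..OO
r6=110: O.O.O.O
r7=111: OOOOOOOO
r8=1000: O.......O
r9=1001: OO......OO

Answer: O
OO
O.O
OOOO
O...O
OO..OO
O.O.O.O
OOOOOOOO
O.......O
OO......OO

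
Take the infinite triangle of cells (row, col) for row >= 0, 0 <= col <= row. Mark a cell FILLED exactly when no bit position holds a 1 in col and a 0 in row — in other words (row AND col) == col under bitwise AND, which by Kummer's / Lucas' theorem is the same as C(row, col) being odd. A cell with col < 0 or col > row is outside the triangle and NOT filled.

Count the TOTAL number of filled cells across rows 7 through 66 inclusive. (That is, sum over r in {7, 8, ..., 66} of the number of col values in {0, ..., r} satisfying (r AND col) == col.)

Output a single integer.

r7=111 pc3: +8 =8
r8=1000 pc1: +2 =10
r9=1001 pc2: +4 =14
r10=1010 pc2: +4 =18
r11=1011 pc3: +8 =26
r12=1100 pc2: +4 =30
r13=1101 pc3: +8 =38
r14=1110 pc3: +8 =46
r15=1111 pc4: +16 =62
r16=10000 pc1: +2 =64
r17=10001 pc2: +4 =68
r18=10010 pc2: +4 =72
r19=10011 pc3: +8 =80
r20=10100 pc2: +4 =84
r21=10101 pc3: +8 =92
r22=10110 pc3: +8 =100
r23=10111 pc4: +16 =116
r24=11000 pc2: +4 =120
r25=11001 pc3: +8 =128
r26=11010 pc3: +8 =136
r27=11011 pc4: +16 =152
r28=11100 pc3: +8 =160
r29=11101 pc4: +16 =176
r30=11110 pc4: +16 =192
r31=11111 pc5: +32 =224
r32=100000 pc1: +2 =226
r33=100001 pc2: +4 =230
r34=100010 pc2: +4 =234
r35=100011 pc3: +8 =242
r36=100100 pc2: +4 =246
r37=100101 pc3: +8 =254
r38=100110 pc3: +8 =262
r39=100111 pc4: +16 =278
r40=101000 pc2: +4 =282
r41=101001 pc3: +8 =290
r42=101010 pc3: +8 =298
r43=101011 pc4: +16 =314
r44=101100 pc3: +8 =322
r45=101101 pc4: +16 =338
r46=101110 pc4: +16 =354
r47=101111 pc5: +32 =386
r48=110000 pc2: +4 =390
r49=110001 pc3: +8 =398
r50=110010 pc3: +8 =406
r51=110011 pc4: +16 =422
r52=110100 pc3: +8 =430
r53=110101 pc4: +16 =446
r54=110110 pc4: +16 =462
r55=110111 pc5: +32 =494
r56=111000 pc3: +8 =502
r57=111001 pc4: +16 =518
r58=111010 pc4: +16 =534
r59=111011 pc5: +32 =566
r60=111100 pc4: +16 =582
r61=111101 pc5: +32 =614
r62=111110 pc5: +32 =646
r63=111111 pc6: +64 =710
r64=1000000 pc1: +2 =712
r65=1000001 pc2: +4 =716
r66=1000010 pc2: +4 =720

Answer: 720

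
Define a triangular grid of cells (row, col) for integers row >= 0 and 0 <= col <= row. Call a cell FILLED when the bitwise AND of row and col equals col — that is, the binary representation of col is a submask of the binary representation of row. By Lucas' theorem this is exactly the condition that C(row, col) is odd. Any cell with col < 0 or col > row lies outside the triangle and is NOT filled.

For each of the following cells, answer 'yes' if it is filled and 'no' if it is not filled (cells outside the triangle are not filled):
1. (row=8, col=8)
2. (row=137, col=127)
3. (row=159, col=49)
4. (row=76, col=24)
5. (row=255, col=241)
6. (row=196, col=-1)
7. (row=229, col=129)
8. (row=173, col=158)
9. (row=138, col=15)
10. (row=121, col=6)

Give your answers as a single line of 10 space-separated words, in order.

(8,8): row=0b1000, col=0b1000, row AND col = 0b1000 = 8; 8 == 8 -> filled
(137,127): row=0b10001001, col=0b1111111, row AND col = 0b1001 = 9; 9 != 127 -> empty
(159,49): row=0b10011111, col=0b110001, row AND col = 0b10001 = 17; 17 != 49 -> empty
(76,24): row=0b1001100, col=0b11000, row AND col = 0b1000 = 8; 8 != 24 -> empty
(255,241): row=0b11111111, col=0b11110001, row AND col = 0b11110001 = 241; 241 == 241 -> filled
(196,-1): col outside [0, 196] -> not filled
(229,129): row=0b11100101, col=0b10000001, row AND col = 0b10000001 = 129; 129 == 129 -> filled
(173,158): row=0b10101101, col=0b10011110, row AND col = 0b10001100 = 140; 140 != 158 -> empty
(138,15): row=0b10001010, col=0b1111, row AND col = 0b1010 = 10; 10 != 15 -> empty
(121,6): row=0b1111001, col=0b110, row AND col = 0b0 = 0; 0 != 6 -> empty

Answer: yes no no no yes no yes no no no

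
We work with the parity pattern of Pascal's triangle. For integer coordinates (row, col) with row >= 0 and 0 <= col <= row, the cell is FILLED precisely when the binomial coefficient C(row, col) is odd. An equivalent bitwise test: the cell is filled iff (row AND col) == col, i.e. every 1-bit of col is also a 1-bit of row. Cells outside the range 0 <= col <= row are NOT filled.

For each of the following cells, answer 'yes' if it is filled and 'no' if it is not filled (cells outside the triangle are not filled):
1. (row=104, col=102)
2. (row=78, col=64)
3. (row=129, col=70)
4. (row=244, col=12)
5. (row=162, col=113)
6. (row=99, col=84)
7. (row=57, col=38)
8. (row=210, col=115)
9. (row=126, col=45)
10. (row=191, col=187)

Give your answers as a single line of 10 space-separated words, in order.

(104,102): row=0b1101000, col=0b1100110, row AND col = 0b1100000 = 96; 96 != 102 -> empty
(78,64): row=0b1001110, col=0b1000000, row AND col = 0b1000000 = 64; 64 == 64 -> filled
(129,70): row=0b10000001, col=0b1000110, row AND col = 0b0 = 0; 0 != 70 -> empty
(244,12): row=0b11110100, col=0b1100, row AND col = 0b100 = 4; 4 != 12 -> empty
(162,113): row=0b10100010, col=0b1110001, row AND col = 0b100000 = 32; 32 != 113 -> empty
(99,84): row=0b1100011, col=0b1010100, row AND col = 0b1000000 = 64; 64 != 84 -> empty
(57,38): row=0b111001, col=0b100110, row AND col = 0b100000 = 32; 32 != 38 -> empty
(210,115): row=0b11010010, col=0b1110011, row AND col = 0b1010010 = 82; 82 != 115 -> empty
(126,45): row=0b1111110, col=0b101101, row AND col = 0b101100 = 44; 44 != 45 -> empty
(191,187): row=0b10111111, col=0b10111011, row AND col = 0b10111011 = 187; 187 == 187 -> filled

Answer: no yes no no no no no no no yes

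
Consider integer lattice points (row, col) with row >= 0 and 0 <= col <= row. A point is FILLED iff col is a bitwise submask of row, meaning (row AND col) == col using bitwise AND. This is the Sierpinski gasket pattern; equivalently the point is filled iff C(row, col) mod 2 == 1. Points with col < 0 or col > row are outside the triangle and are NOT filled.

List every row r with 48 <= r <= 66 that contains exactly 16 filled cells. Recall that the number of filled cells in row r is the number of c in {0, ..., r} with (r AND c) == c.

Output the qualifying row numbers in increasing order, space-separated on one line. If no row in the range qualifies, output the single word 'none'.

Answer: 51 53 54 57 58 60

Derivation:
Row r has 2^popcount(r) filled cells, so we need popcount(r) = log2(16) = 4.
Scan r = 48..66 and keep those with exactly 4 one-bits:
r=48=110000 popcount=2 -> skip
r=49=110001 popcount=3 -> skip
r=50=110010 popcount=3 -> skip
r=51=110011 popcount=4 -> KEEP
r=52=110100 popcount=3 -> skip
r=53=110101 popcount=4 -> KEEP
r=54=110110 popcount=4 -> KEEP
r=55=110111 popcount=5 -> skip
r=56=111000 popcount=3 -> skip
r=57=111001 popcount=4 -> KEEP
r=58=111010 popcount=4 -> KEEP
r=59=111011 popcount=5 -> skip
r=60=111100 popcount=4 -> KEEP
r=61=111101 popcount=5 -> skip
r=62=111110 popcount=5 -> skip
r=63=111111 popcount=6 -> skip
r=64=1000000 popcount=1 -> skip
r=65=1000001 popcount=2 -> skip
r=66=1000010 popcount=2 -> skip
Kept rows: 51 53 54 57 58 60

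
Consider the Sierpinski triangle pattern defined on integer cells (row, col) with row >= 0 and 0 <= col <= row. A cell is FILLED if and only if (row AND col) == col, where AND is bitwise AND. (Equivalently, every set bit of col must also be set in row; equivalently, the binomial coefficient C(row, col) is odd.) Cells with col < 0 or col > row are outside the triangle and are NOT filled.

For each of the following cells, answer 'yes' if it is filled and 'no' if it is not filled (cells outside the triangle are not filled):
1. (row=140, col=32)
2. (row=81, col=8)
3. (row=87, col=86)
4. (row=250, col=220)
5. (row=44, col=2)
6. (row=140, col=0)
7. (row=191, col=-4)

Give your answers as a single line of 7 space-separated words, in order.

Answer: no no yes no no yes no

Derivation:
(140,32): row=0b10001100, col=0b100000, row AND col = 0b0 = 0; 0 != 32 -> empty
(81,8): row=0b1010001, col=0b1000, row AND col = 0b0 = 0; 0 != 8 -> empty
(87,86): row=0b1010111, col=0b1010110, row AND col = 0b1010110 = 86; 86 == 86 -> filled
(250,220): row=0b11111010, col=0b11011100, row AND col = 0b11011000 = 216; 216 != 220 -> empty
(44,2): row=0b101100, col=0b10, row AND col = 0b0 = 0; 0 != 2 -> empty
(140,0): row=0b10001100, col=0b0, row AND col = 0b0 = 0; 0 == 0 -> filled
(191,-4): col outside [0, 191] -> not filled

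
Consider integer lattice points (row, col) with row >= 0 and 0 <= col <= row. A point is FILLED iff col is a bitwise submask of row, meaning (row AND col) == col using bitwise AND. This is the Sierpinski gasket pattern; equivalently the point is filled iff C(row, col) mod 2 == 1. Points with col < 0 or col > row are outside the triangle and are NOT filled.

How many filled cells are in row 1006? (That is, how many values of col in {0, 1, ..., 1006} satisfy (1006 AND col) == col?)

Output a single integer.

Answer: 256

Derivation:
1006 in binary = 1111101110
popcount(1006) = number of 1-bits in 1111101110 = 8
A col c satisfies (1006 AND c) == c iff every set bit of c is also set in 1006; each of the 8 set bits of 1006 can independently be on or off in c.
count = 2^8 = 256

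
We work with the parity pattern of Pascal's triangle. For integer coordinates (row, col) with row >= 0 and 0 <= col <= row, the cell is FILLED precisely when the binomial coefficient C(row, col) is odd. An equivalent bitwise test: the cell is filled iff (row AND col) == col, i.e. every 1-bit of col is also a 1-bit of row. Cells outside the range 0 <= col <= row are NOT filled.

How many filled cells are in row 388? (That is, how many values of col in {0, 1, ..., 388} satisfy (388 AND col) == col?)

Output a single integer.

Answer: 8

Derivation:
388 in binary = 110000100
popcount(388) = number of 1-bits in 110000100 = 3
A col c satisfies (388 AND c) == c iff every set bit of c is also set in 388; each of the 3 set bits of 388 can independently be on or off in c.
count = 2^3 = 8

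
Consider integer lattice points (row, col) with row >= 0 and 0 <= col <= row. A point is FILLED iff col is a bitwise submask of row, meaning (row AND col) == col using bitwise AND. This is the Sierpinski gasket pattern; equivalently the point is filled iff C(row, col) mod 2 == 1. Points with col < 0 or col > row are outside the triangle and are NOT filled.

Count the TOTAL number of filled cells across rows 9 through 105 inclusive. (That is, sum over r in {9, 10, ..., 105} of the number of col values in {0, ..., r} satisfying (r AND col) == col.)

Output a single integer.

Answer: 1318

Derivation:
r9=1001 pc2: +4 =4
r10=1010 pc2: +4 =8
r11=1011 pc3: +8 =16
r12=1100 pc2: +4 =20
r13=1101 pc3: +8 =28
r14=1110 pc3: +8 =36
r15=1111 pc4: +16 =52
r16=10000 pc1: +2 =54
r17=10001 pc2: +4 =58
r18=10010 pc2: +4 =62
r19=10011 pc3: +8 =70
r20=10100 pc2: +4 =74
r21=10101 pc3: +8 =82
r22=10110 pc3: +8 =90
r23=10111 pc4: +16 =106
r24=11000 pc2: +4 =110
r25=11001 pc3: +8 =118
r26=11010 pc3: +8 =126
r27=11011 pc4: +16 =142
r28=11100 pc3: +8 =150
r29=11101 pc4: +16 =166
r30=11110 pc4: +16 =182
r31=11111 pc5: +32 =214
r32=100000 pc1: +2 =216
r33=100001 pc2: +4 =220
r34=100010 pc2: +4 =224
r35=100011 pc3: +8 =232
r36=100100 pc2: +4 =236
r37=100101 pc3: +8 =244
r38=100110 pc3: +8 =252
r39=100111 pc4: +16 =268
r40=101000 pc2: +4 =272
r41=101001 pc3: +8 =280
r42=101010 pc3: +8 =288
r43=101011 pc4: +16 =304
r44=101100 pc3: +8 =312
r45=101101 pc4: +16 =328
r46=101110 pc4: +16 =344
r47=101111 pc5: +32 =376
r48=110000 pc2: +4 =380
r49=110001 pc3: +8 =388
r50=110010 pc3: +8 =396
r51=110011 pc4: +16 =412
r52=110100 pc3: +8 =420
r53=110101 pc4: +16 =436
r54=110110 pc4: +16 =452
r55=110111 pc5: +32 =484
r56=111000 pc3: +8 =492
r57=111001 pc4: +16 =508
r58=111010 pc4: +16 =524
r59=111011 pc5: +32 =556
r60=111100 pc4: +16 =572
r61=111101 pc5: +32 =604
r62=111110 pc5: +32 =636
r63=111111 pc6: +64 =700
r64=1000000 pc1: +2 =702
r65=1000001 pc2: +4 =706
r66=1000010 pc2: +4 =710
r67=1000011 pc3: +8 =718
r68=1000100 pc2: +4 =722
r69=1000101 pc3: +8 =730
r70=1000110 pc3: +8 =738
r71=1000111 pc4: +16 =754
r72=1001000 pc2: +4 =758
r73=1001001 pc3: +8 =766
r74=1001010 pc3: +8 =774
r75=1001011 pc4: +16 =790
r76=1001100 pc3: +8 =798
r77=1001101 pc4: +16 =814
r78=1001110 pc4: +16 =830
r79=1001111 pc5: +32 =862
r80=1010000 pc2: +4 =866
r81=1010001 pc3: +8 =874
r82=1010010 pc3: +8 =882
r83=1010011 pc4: +16 =898
r84=1010100 pc3: +8 =906
r85=1010101 pc4: +16 =922
r86=1010110 pc4: +16 =938
r87=1010111 pc5: +32 =970
r88=1011000 pc3: +8 =978
r89=1011001 pc4: +16 =994
r90=1011010 pc4: +16 =1010
r91=1011011 pc5: +32 =1042
r92=1011100 pc4: +16 =1058
r93=1011101 pc5: +32 =1090
r94=1011110 pc5: +32 =1122
r95=1011111 pc6: +64 =1186
r96=1100000 pc2: +4 =1190
r97=1100001 pc3: +8 =1198
r98=1100010 pc3: +8 =1206
r99=1100011 pc4: +16 =1222
r100=1100100 pc3: +8 =1230
r101=1100101 pc4: +16 =1246
r102=1100110 pc4: +16 =1262
r103=1100111 pc5: +32 =1294
r104=1101000 pc3: +8 =1302
r105=1101001 pc4: +16 =1318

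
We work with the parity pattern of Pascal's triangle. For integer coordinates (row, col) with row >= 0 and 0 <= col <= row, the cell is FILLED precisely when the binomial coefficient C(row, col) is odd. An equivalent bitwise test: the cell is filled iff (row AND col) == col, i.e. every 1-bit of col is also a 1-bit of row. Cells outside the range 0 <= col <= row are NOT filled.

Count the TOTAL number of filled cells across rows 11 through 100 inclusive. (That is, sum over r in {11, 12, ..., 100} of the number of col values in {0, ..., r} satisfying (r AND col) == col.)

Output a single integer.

Answer: 1222

Derivation:
r11=1011 pc3: +8 =8
r12=1100 pc2: +4 =12
r13=1101 pc3: +8 =20
r14=1110 pc3: +8 =28
r15=1111 pc4: +16 =44
r16=10000 pc1: +2 =46
r17=10001 pc2: +4 =50
r18=10010 pc2: +4 =54
r19=10011 pc3: +8 =62
r20=10100 pc2: +4 =66
r21=10101 pc3: +8 =74
r22=10110 pc3: +8 =82
r23=10111 pc4: +16 =98
r24=11000 pc2: +4 =102
r25=11001 pc3: +8 =110
r26=11010 pc3: +8 =118
r27=11011 pc4: +16 =134
r28=11100 pc3: +8 =142
r29=11101 pc4: +16 =158
r30=11110 pc4: +16 =174
r31=11111 pc5: +32 =206
r32=100000 pc1: +2 =208
r33=100001 pc2: +4 =212
r34=100010 pc2: +4 =216
r35=100011 pc3: +8 =224
r36=100100 pc2: +4 =228
r37=100101 pc3: +8 =236
r38=100110 pc3: +8 =244
r39=100111 pc4: +16 =260
r40=101000 pc2: +4 =264
r41=101001 pc3: +8 =272
r42=101010 pc3: +8 =280
r43=101011 pc4: +16 =296
r44=101100 pc3: +8 =304
r45=101101 pc4: +16 =320
r46=101110 pc4: +16 =336
r47=101111 pc5: +32 =368
r48=110000 pc2: +4 =372
r49=110001 pc3: +8 =380
r50=110010 pc3: +8 =388
r51=110011 pc4: +16 =404
r52=110100 pc3: +8 =412
r53=110101 pc4: +16 =428
r54=110110 pc4: +16 =444
r55=110111 pc5: +32 =476
r56=111000 pc3: +8 =484
r57=111001 pc4: +16 =500
r58=111010 pc4: +16 =516
r59=111011 pc5: +32 =548
r60=111100 pc4: +16 =564
r61=111101 pc5: +32 =596
r62=111110 pc5: +32 =628
r63=111111 pc6: +64 =692
r64=1000000 pc1: +2 =694
r65=1000001 pc2: +4 =698
r66=1000010 pc2: +4 =702
r67=1000011 pc3: +8 =710
r68=1000100 pc2: +4 =714
r69=1000101 pc3: +8 =722
r70=1000110 pc3: +8 =730
r71=1000111 pc4: +16 =746
r72=1001000 pc2: +4 =750
r73=1001001 pc3: +8 =758
r74=1001010 pc3: +8 =766
r75=1001011 pc4: +16 =782
r76=1001100 pc3: +8 =790
r77=1001101 pc4: +16 =806
r78=1001110 pc4: +16 =822
r79=1001111 pc5: +32 =854
r80=1010000 pc2: +4 =858
r81=1010001 pc3: +8 =866
r82=1010010 pc3: +8 =874
r83=1010011 pc4: +16 =890
r84=1010100 pc3: +8 =898
r85=1010101 pc4: +16 =914
r86=1010110 pc4: +16 =930
r87=1010111 pc5: +32 =962
r88=1011000 pc3: +8 =970
r89=1011001 pc4: +16 =986
r90=1011010 pc4: +16 =1002
r91=1011011 pc5: +32 =1034
r92=1011100 pc4: +16 =1050
r93=1011101 pc5: +32 =1082
r94=1011110 pc5: +32 =1114
r95=1011111 pc6: +64 =1178
r96=1100000 pc2: +4 =1182
r97=1100001 pc3: +8 =1190
r98=1100010 pc3: +8 =1198
r99=1100011 pc4: +16 =1214
r100=1100100 pc3: +8 =1222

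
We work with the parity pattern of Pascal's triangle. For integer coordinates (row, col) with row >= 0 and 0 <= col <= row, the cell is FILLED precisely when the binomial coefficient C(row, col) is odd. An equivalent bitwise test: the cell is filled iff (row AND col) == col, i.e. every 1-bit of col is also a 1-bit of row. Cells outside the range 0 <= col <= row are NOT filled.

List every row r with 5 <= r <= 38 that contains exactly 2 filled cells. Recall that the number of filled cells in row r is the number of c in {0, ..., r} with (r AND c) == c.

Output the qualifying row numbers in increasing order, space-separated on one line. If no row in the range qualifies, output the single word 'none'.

Row r has 2^popcount(r) filled cells, so we need popcount(r) = log2(2) = 1.
Scan r = 5..38 and keep those with exactly 1 one-bits:
r=5=101 popcount=2 -> skip
r=6=110 popcount=2 -> skip
r=7=111 popcount=3 -> skip
r=8=1000 popcount=1 -> KEEP
r=9=1001 popcount=2 -> skip
r=10=1010 popcount=2 -> skip
r=11=1011 popcount=3 -> skip
r=12=1100 popcount=2 -> skip
r=13=1101 popcount=3 -> skip
r=14=1110 popcount=3 -> skip
r=15=1111 popcount=4 -> skip
r=16=10000 popcount=1 -> KEEP
r=17=10001 popcount=2 -> skip
r=18=10010 popcount=2 -> skip
r=19=10011 popcount=3 -> skip
r=20=10100 popcount=2 -> skip
r=21=10101 popcount=3 -> skip
r=22=10110 popcount=3 -> skip
r=23=10111 popcount=4 -> skip
r=24=11000 popcount=2 -> skip
r=25=11001 popcount=3 -> skip
r=26=11010 popcount=3 -> skip
r=27=11011 popcount=4 -> skip
r=28=11100 popcount=3 -> skip
r=29=11101 popcount=4 -> skip
r=30=11110 popcount=4 -> skip
r=31=11111 popcount=5 -> skip
r=32=100000 popcount=1 -> KEEP
r=33=100001 popcount=2 -> skip
r=34=100010 popcount=2 -> skip
r=35=100011 popcount=3 -> skip
r=36=100100 popcount=2 -> skip
r=37=100101 popcount=3 -> skip
r=38=100110 popcount=3 -> skip
Kept rows: 8 16 32

Answer: 8 16 32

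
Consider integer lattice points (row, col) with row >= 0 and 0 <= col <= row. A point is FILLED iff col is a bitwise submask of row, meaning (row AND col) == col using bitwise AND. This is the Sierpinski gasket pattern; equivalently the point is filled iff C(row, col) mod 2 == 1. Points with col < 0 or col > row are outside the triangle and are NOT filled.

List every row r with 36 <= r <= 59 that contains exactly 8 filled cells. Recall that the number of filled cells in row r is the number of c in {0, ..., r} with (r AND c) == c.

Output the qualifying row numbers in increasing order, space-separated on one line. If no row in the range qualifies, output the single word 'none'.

Answer: 37 38 41 42 44 49 50 52 56

Derivation:
Row r has 2^popcount(r) filled cells, so we need popcount(r) = log2(8) = 3.
Scan r = 36..59 and keep those with exactly 3 one-bits:
r=36=100100 popcount=2 -> skip
r=37=100101 popcount=3 -> KEEP
r=38=100110 popcount=3 -> KEEP
r=39=100111 popcount=4 -> skip
r=40=101000 popcount=2 -> skip
r=41=101001 popcount=3 -> KEEP
r=42=101010 popcount=3 -> KEEP
r=43=101011 popcount=4 -> skip
r=44=101100 popcount=3 -> KEEP
r=45=101101 popcount=4 -> skip
r=46=101110 popcount=4 -> skip
r=47=101111 popcount=5 -> skip
r=48=110000 popcount=2 -> skip
r=49=110001 popcount=3 -> KEEP
r=50=110010 popcount=3 -> KEEP
r=51=110011 popcount=4 -> skip
r=52=110100 popcount=3 -> KEEP
r=53=110101 popcount=4 -> skip
r=54=110110 popcount=4 -> skip
r=55=110111 popcount=5 -> skip
r=56=111000 popcount=3 -> KEEP
r=57=111001 popcount=4 -> skip
r=58=111010 popcount=4 -> skip
r=59=111011 popcount=5 -> skip
Kept rows: 37 38 41 42 44 49 50 52 56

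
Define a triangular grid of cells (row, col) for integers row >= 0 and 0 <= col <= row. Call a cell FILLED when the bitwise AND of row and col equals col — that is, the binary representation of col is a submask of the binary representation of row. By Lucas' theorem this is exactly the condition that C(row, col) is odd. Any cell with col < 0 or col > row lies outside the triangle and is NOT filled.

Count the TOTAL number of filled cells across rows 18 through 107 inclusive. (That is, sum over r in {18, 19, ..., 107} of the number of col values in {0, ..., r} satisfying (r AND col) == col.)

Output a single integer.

Answer: 1308

Derivation:
r18=10010 pc2: +4 =4
r19=10011 pc3: +8 =12
r20=10100 pc2: +4 =16
r21=10101 pc3: +8 =24
r22=10110 pc3: +8 =32
r23=10111 pc4: +16 =48
r24=11000 pc2: +4 =52
r25=11001 pc3: +8 =60
r26=11010 pc3: +8 =68
r27=11011 pc4: +16 =84
r28=11100 pc3: +8 =92
r29=11101 pc4: +16 =108
r30=11110 pc4: +16 =124
r31=11111 pc5: +32 =156
r32=100000 pc1: +2 =158
r33=100001 pc2: +4 =162
r34=100010 pc2: +4 =166
r35=100011 pc3: +8 =174
r36=100100 pc2: +4 =178
r37=100101 pc3: +8 =186
r38=100110 pc3: +8 =194
r39=100111 pc4: +16 =210
r40=101000 pc2: +4 =214
r41=101001 pc3: +8 =222
r42=101010 pc3: +8 =230
r43=101011 pc4: +16 =246
r44=101100 pc3: +8 =254
r45=101101 pc4: +16 =270
r46=101110 pc4: +16 =286
r47=101111 pc5: +32 =318
r48=110000 pc2: +4 =322
r49=110001 pc3: +8 =330
r50=110010 pc3: +8 =338
r51=110011 pc4: +16 =354
r52=110100 pc3: +8 =362
r53=110101 pc4: +16 =378
r54=110110 pc4: +16 =394
r55=110111 pc5: +32 =426
r56=111000 pc3: +8 =434
r57=111001 pc4: +16 =450
r58=111010 pc4: +16 =466
r59=111011 pc5: +32 =498
r60=111100 pc4: +16 =514
r61=111101 pc5: +32 =546
r62=111110 pc5: +32 =578
r63=111111 pc6: +64 =642
r64=1000000 pc1: +2 =644
r65=1000001 pc2: +4 =648
r66=1000010 pc2: +4 =652
r67=1000011 pc3: +8 =660
r68=1000100 pc2: +4 =664
r69=1000101 pc3: +8 =672
r70=1000110 pc3: +8 =680
r71=1000111 pc4: +16 =696
r72=1001000 pc2: +4 =700
r73=1001001 pc3: +8 =708
r74=1001010 pc3: +8 =716
r75=1001011 pc4: +16 =732
r76=1001100 pc3: +8 =740
r77=1001101 pc4: +16 =756
r78=1001110 pc4: +16 =772
r79=1001111 pc5: +32 =804
r80=1010000 pc2: +4 =808
r81=1010001 pc3: +8 =816
r82=1010010 pc3: +8 =824
r83=1010011 pc4: +16 =840
r84=1010100 pc3: +8 =848
r85=1010101 pc4: +16 =864
r86=1010110 pc4: +16 =880
r87=1010111 pc5: +32 =912
r88=1011000 pc3: +8 =920
r89=1011001 pc4: +16 =936
r90=1011010 pc4: +16 =952
r91=1011011 pc5: +32 =984
r92=1011100 pc4: +16 =1000
r93=1011101 pc5: +32 =1032
r94=1011110 pc5: +32 =1064
r95=1011111 pc6: +64 =1128
r96=1100000 pc2: +4 =1132
r97=1100001 pc3: +8 =1140
r98=1100010 pc3: +8 =1148
r99=1100011 pc4: +16 =1164
r100=1100100 pc3: +8 =1172
r101=1100101 pc4: +16 =1188
r102=1100110 pc4: +16 =1204
r103=1100111 pc5: +32 =1236
r104=1101000 pc3: +8 =1244
r105=1101001 pc4: +16 =1260
r106=1101010 pc4: +16 =1276
r107=1101011 pc5: +32 =1308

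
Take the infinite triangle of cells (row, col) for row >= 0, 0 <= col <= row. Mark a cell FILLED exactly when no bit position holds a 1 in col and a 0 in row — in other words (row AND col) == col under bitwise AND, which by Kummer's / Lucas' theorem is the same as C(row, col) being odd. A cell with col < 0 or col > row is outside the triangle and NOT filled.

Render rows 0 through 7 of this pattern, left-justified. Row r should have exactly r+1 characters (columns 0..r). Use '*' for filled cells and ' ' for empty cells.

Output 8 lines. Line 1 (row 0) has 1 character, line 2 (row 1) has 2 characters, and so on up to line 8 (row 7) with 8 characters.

Answer: *
**
* *
****
*   *
**  **
* * * *
********

Derivation:
r0=0: *
r1=1: **
r2=10: * *
r3=11: ****
r4=100: *   *
r5=101: **  **
r6=110: * * * *
r7=111: ********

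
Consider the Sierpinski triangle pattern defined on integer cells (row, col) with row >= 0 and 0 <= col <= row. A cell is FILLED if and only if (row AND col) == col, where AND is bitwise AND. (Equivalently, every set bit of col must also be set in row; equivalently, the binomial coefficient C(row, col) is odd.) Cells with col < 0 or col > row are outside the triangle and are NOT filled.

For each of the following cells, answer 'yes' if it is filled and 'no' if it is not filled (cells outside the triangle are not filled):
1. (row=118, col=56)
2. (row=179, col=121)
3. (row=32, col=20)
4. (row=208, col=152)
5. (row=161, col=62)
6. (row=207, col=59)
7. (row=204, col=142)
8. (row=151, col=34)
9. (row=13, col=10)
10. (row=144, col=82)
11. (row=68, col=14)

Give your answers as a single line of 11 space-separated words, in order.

Answer: no no no no no no no no no no no

Derivation:
(118,56): row=0b1110110, col=0b111000, row AND col = 0b110000 = 48; 48 != 56 -> empty
(179,121): row=0b10110011, col=0b1111001, row AND col = 0b110001 = 49; 49 != 121 -> empty
(32,20): row=0b100000, col=0b10100, row AND col = 0b0 = 0; 0 != 20 -> empty
(208,152): row=0b11010000, col=0b10011000, row AND col = 0b10010000 = 144; 144 != 152 -> empty
(161,62): row=0b10100001, col=0b111110, row AND col = 0b100000 = 32; 32 != 62 -> empty
(207,59): row=0b11001111, col=0b111011, row AND col = 0b1011 = 11; 11 != 59 -> empty
(204,142): row=0b11001100, col=0b10001110, row AND col = 0b10001100 = 140; 140 != 142 -> empty
(151,34): row=0b10010111, col=0b100010, row AND col = 0b10 = 2; 2 != 34 -> empty
(13,10): row=0b1101, col=0b1010, row AND col = 0b1000 = 8; 8 != 10 -> empty
(144,82): row=0b10010000, col=0b1010010, row AND col = 0b10000 = 16; 16 != 82 -> empty
(68,14): row=0b1000100, col=0b1110, row AND col = 0b100 = 4; 4 != 14 -> empty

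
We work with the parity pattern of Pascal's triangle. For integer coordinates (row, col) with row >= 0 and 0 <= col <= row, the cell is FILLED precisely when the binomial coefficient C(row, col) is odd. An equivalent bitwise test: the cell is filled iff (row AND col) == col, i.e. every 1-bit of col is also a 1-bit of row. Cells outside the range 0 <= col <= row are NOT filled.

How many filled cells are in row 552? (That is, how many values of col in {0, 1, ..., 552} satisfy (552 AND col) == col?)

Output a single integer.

552 in binary = 1000101000
popcount(552) = number of 1-bits in 1000101000 = 3
A col c satisfies (552 AND c) == c iff every set bit of c is also set in 552; each of the 3 set bits of 552 can independently be on or off in c.
count = 2^3 = 8

Answer: 8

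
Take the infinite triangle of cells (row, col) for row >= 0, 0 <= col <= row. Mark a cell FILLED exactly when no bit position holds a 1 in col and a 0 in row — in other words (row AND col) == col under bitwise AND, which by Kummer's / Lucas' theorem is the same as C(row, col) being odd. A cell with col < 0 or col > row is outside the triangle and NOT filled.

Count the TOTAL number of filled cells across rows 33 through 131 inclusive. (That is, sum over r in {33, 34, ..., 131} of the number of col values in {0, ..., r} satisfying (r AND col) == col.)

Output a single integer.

r33=100001 pc2: +4 =4
r34=100010 pc2: +4 =8
r35=100011 pc3: +8 =16
r36=100100 pc2: +4 =20
r37=100101 pc3: +8 =28
r38=100110 pc3: +8 =36
r39=100111 pc4: +16 =52
r40=101000 pc2: +4 =56
r41=101001 pc3: +8 =64
r42=101010 pc3: +8 =72
r43=101011 pc4: +16 =88
r44=101100 pc3: +8 =96
r45=101101 pc4: +16 =112
r46=101110 pc4: +16 =128
r47=101111 pc5: +32 =160
r48=110000 pc2: +4 =164
r49=110001 pc3: +8 =172
r50=110010 pc3: +8 =180
r51=110011 pc4: +16 =196
r52=110100 pc3: +8 =204
r53=110101 pc4: +16 =220
r54=110110 pc4: +16 =236
r55=110111 pc5: +32 =268
r56=111000 pc3: +8 =276
r57=111001 pc4: +16 =292
r58=111010 pc4: +16 =308
r59=111011 pc5: +32 =340
r60=111100 pc4: +16 =356
r61=111101 pc5: +32 =388
r62=111110 pc5: +32 =420
r63=111111 pc6: +64 =484
r64=1000000 pc1: +2 =486
r65=1000001 pc2: +4 =490
r66=1000010 pc2: +4 =494
r67=1000011 pc3: +8 =502
r68=1000100 pc2: +4 =506
r69=1000101 pc3: +8 =514
r70=1000110 pc3: +8 =522
r71=1000111 pc4: +16 =538
r72=1001000 pc2: +4 =542
r73=1001001 pc3: +8 =550
r74=1001010 pc3: +8 =558
r75=1001011 pc4: +16 =574
r76=1001100 pc3: +8 =582
r77=1001101 pc4: +16 =598
r78=1001110 pc4: +16 =614
r79=1001111 pc5: +32 =646
r80=1010000 pc2: +4 =650
r81=1010001 pc3: +8 =658
r82=1010010 pc3: +8 =666
r83=1010011 pc4: +16 =682
r84=1010100 pc3: +8 =690
r85=1010101 pc4: +16 =706
r86=1010110 pc4: +16 =722
r87=1010111 pc5: +32 =754
r88=1011000 pc3: +8 =762
r89=1011001 pc4: +16 =778
r90=1011010 pc4: +16 =794
r91=1011011 pc5: +32 =826
r92=1011100 pc4: +16 =842
r93=1011101 pc5: +32 =874
r94=1011110 pc5: +32 =906
r95=1011111 pc6: +64 =970
r96=1100000 pc2: +4 =974
r97=1100001 pc3: +8 =982
r98=1100010 pc3: +8 =990
r99=1100011 pc4: +16 =1006
r100=1100100 pc3: +8 =1014
r101=1100101 pc4: +16 =1030
r102=1100110 pc4: +16 =1046
r103=1100111 pc5: +32 =1078
r104=1101000 pc3: +8 =1086
r105=1101001 pc4: +16 =1102
r106=1101010 pc4: +16 =1118
r107=1101011 pc5: +32 =1150
r108=1101100 pc4: +16 =1166
r109=1101101 pc5: +32 =1198
r110=1101110 pc5: +32 =1230
r111=1101111 pc6: +64 =1294
r112=1110000 pc3: +8 =1302
r113=1110001 pc4: +16 =1318
r114=1110010 pc4: +16 =1334
r115=1110011 pc5: +32 =1366
r116=1110100 pc4: +16 =1382
r117=1110101 pc5: +32 =1414
r118=1110110 pc5: +32 =1446
r119=1110111 pc6: +64 =1510
r120=1111000 pc4: +16 =1526
r121=1111001 pc5: +32 =1558
r122=1111010 pc5: +32 =1590
r123=1111011 pc6: +64 =1654
r124=1111100 pc5: +32 =1686
r125=1111101 pc6: +64 =1750
r126=1111110 pc6: +64 =1814
r127=1111111 pc7: +128 =1942
r128=10000000 pc1: +2 =1944
r129=10000001 pc2: +4 =1948
r130=10000010 pc2: +4 =1952
r131=10000011 pc3: +8 =1960

Answer: 1960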